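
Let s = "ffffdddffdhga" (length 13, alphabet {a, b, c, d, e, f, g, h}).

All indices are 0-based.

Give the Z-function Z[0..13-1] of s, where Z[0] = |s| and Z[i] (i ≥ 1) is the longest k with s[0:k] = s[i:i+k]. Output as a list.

[13, 3, 2, 1, 0, 0, 0, 2, 1, 0, 0, 0, 0]

Z[0]=13
i=1: i≥r, start 0; Z[1]=3 scan→box=[1,4)
i=2: min(r-i=2, Z[1]=3)=2; Z[2]=2
i=3: min(r-i=1, Z[2]=2)=1; Z[3]=1
i=4: i≥r, start 0; Z[4]=0
i=5: i≥r, start 0; Z[5]=0
i=6: i≥r, start 0; Z[6]=0
i=7: i≥r, start 0; Z[7]=2 scan→box=[7,9)
i=8: min(r-i=1, Z[1]=3)=1; Z[8]=1
i=9: i≥r, start 0; Z[9]=0
i=10: i≥r, start 0; Z[10]=0
i=11: i≥r, start 0; Z[11]=0
i=12: i≥r, start 0; Z[12]=0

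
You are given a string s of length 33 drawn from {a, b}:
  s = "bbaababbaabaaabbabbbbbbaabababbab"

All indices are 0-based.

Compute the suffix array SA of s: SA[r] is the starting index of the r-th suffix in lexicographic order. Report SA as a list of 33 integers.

[11, 8, 23, 2, 12, 31, 9, 24, 3, 26, 5, 28, 13, 16, 32, 10, 7, 22, 1, 30, 25, 4, 27, 15, 6, 21, 0, 29, 14, 20, 19, 18, 17]

sorted suffixes:
  #0 SA[0]=11  'aaabbabbbbbbaabababbab'
  #1 SA[1]=8  'aabaaabbabbbbbbaabababbab'
  #2 SA[2]=23  'aabababbab'
  #3 SA[3]=2  'aababbaabaaabbabbbbbbaabababbab'
  #4 SA[4]=12  'aabbabbbbbbaabababbab'
  #5 SA[5]=31  'ab'
  #6 SA[6]=9  'abaaabbabbbbbbaabababbab'
  #7 SA[7]=24  'abababbab'
  #8 SA[8]=3  'ababbaabaaabbabbbbbbaabababbab'
  #9 SA[9]=26  'ababbab'
  #10 SA[10]=5  'abbaabaaabbabbbbbbaabababbab'
  #11 SA[11]=28  'abbab'
  #12 SA[12]=13  'abbabbbbbbaabababbab'
  #13 SA[13]=16  'abbbbbbaabababbab'
  #14 SA[14]=32  'b'
  #15 SA[15]=10  'baaabbabbbbbbaabababbab'
  #16 SA[16]=7  'baabaaabbabbbbbbaabababbab'
  #17 SA[17]=22  'baabababbab'
  #18 SA[18]=1  'baababbaabaaabbabbbbbbaabababbab'
  #19 SA[19]=30  'bab'
  #20 SA[20]=25  'bababbab'
  #21 SA[21]=4  'babbaabaaabbabbbbbbaabababbab'
  #22 SA[22]=27  'babbab'
  #23 SA[23]=15  'babbbbbbaabababbab'
  #24 SA[24]=6  'bbaabaaabbabbbbbbaabababbab'
  #25 SA[25]=21  'bbaabababbab'
  #26 SA[26]=0  'bbaababbaabaaabbabbbbbbaabababbab'
  #27 SA[27]=29  'bbab'
  #28 SA[28]=14  'bbabbbbbbaabababbab'
  #29 SA[29]=20  'bbbaabababbab'
  #30 SA[30]=19  'bbbbaabababbab'
  #31 SA[31]=18  'bbbbbaabababbab'
  #32 SA[32]=17  'bbbbbbaabababbab'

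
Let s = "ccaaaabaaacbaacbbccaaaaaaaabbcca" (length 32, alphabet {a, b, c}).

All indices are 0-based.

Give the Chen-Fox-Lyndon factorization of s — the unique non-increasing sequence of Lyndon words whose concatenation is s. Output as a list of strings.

emit factor 1: 'c' (i=0, period=1)
emit factor 2: 'c' (i=1, period=1)
emit factor 3: 'aaaabaaacbaacbbcc' (i=2, period=17)
emit factor 4: 'aaaaaaaabbcc' (i=19, period=12)
emit factor 5: 'a' (i=31, period=1)

["c", "c", "aaaabaaacbaacbbcc", "aaaaaaaabbcc", "a"]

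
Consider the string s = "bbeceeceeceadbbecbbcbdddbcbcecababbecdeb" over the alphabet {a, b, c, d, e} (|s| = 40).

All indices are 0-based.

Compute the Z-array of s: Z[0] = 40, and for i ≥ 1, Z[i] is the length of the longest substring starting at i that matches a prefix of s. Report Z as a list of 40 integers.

Z[0]=40
i=1: i≥r, start 0; Z[1]=1 scan→box=[1,2)
i=2: i≥r, start 0; Z[2]=0
i=3: i≥r, start 0; Z[3]=0
i=4: i≥r, start 0; Z[4]=0
i=5: i≥r, start 0; Z[5]=0
i=6: i≥r, start 0; Z[6]=0
i=7: i≥r, start 0; Z[7]=0
i=8: i≥r, start 0; Z[8]=0
i=9: i≥r, start 0; Z[9]=0
i=10: i≥r, start 0; Z[10]=0
i=11: i≥r, start 0; Z[11]=0
i=12: i≥r, start 0; Z[12]=0
i=13: i≥r, start 0; Z[13]=4 scan→box=[13,17)
i=14: min(r-i=3, Z[1]=1)=1; Z[14]=1
i=15: min(r-i=2, Z[2]=0)=0; Z[15]=0
i=16: min(r-i=1, Z[3]=0)=0; Z[16]=0
i=17: i≥r, start 0; Z[17]=2 scan→box=[17,19)
i=18: min(r-i=1, Z[1]=1)=1; Z[18]=1
i=19: i≥r, start 0; Z[19]=0
i=20: i≥r, start 0; Z[20]=1 scan→box=[20,21)
i=21: i≥r, start 0; Z[21]=0
i=22: i≥r, start 0; Z[22]=0
i=23: i≥r, start 0; Z[23]=0
i=24: i≥r, start 0; Z[24]=1 scan→box=[24,25)
i=25: i≥r, start 0; Z[25]=0
i=26: i≥r, start 0; Z[26]=1 scan→box=[26,27)
i=27: i≥r, start 0; Z[27]=0
i=28: i≥r, start 0; Z[28]=0
i=29: i≥r, start 0; Z[29]=0
i=30: i≥r, start 0; Z[30]=0
i=31: i≥r, start 0; Z[31]=1 scan→box=[31,32)
i=32: i≥r, start 0; Z[32]=0
i=33: i≥r, start 0; Z[33]=4 scan→box=[33,37)
i=34: min(r-i=3, Z[1]=1)=1; Z[34]=1
i=35: min(r-i=2, Z[2]=0)=0; Z[35]=0
i=36: min(r-i=1, Z[3]=0)=0; Z[36]=0
i=37: i≥r, start 0; Z[37]=0
i=38: i≥r, start 0; Z[38]=0
i=39: i≥r, start 0; Z[39]=1 scan→box=[39,40)

[40, 1, 0, 0, 0, 0, 0, 0, 0, 0, 0, 0, 0, 4, 1, 0, 0, 2, 1, 0, 1, 0, 0, 0, 1, 0, 1, 0, 0, 0, 0, 1, 0, 4, 1, 0, 0, 0, 0, 1]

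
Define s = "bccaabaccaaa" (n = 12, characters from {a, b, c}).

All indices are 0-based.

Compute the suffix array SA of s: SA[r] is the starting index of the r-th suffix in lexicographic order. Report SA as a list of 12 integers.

[11, 10, 9, 3, 4, 6, 5, 0, 8, 2, 7, 1]

sorted suffixes:
  #0 SA[0]=11  'a'
  #1 SA[1]=10  'aa'
  #2 SA[2]=9  'aaa'
  #3 SA[3]=3  'aabaccaaa'
  #4 SA[4]=4  'abaccaaa'
  #5 SA[5]=6  'accaaa'
  #6 SA[6]=5  'baccaaa'
  #7 SA[7]=0  'bccaabaccaaa'
  #8 SA[8]=8  'caaa'
  #9 SA[9]=2  'caabaccaaa'
  #10 SA[10]=7  'ccaaa'
  #11 SA[11]=1  'ccaabaccaaa'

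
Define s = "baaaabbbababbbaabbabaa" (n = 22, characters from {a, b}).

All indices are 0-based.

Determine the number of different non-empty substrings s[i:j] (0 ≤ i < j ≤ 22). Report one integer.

rank | idx | suffix
   0 |  21 | a
   1 |  20 | aa
   2 |   1 | aaaabbbababbbaabbabaa
   3 |   2 | aaabbbababbbaabbabaa
   4 |  14 | aabbabaa
   5 |   3 | aabbbababbbaabbabaa
   6 |  18 | abaa
   7 |   8 | ababbbaabbabaa
   8 |  15 | abbabaa
   9 |  10 | abbbaabbabaa
  10 |   4 | abbbababbbaabbabaa
  11 |  19 | baa
  12 |   0 | baaaabbbababbbaabbabaa
  13 |  13 | baabbabaa
  14 |  17 | babaa
  15 |   7 | bababbbaabbabaa
  16 |   9 | babbbaabbabaa
  17 |  12 | bbaabbabaa
  18 |  16 | bbabaa
  19 |   6 | bbababbbaabbabaa
  20 |  11 | bbbaabbabaa
  21 |   5 | bbbababbbaabbabaa

SA = [21, 20, 1, 2, 14, 3, 18, 8, 15, 10, 4, 19, 0, 13, 17, 7, 9, 12, 16, 6, 11, 5]
rank  pair      lcp
   1  s[21:],s[20:]  1  'a'
   2  s[20:],s[1:]  2  'aa'
   3  s[1:],s[2:]  3  'aaa'
   4  s[2:],s[14:]  2  'aa'
   5  s[14:],s[3:]  4  'aabb'
   6  s[3:],s[18:]  1  'a'
   7  s[18:],s[8:]  3  'aba'
   8  s[8:],s[15:]  2  'ab'
   9  s[15:],s[10:]  3  'abb'
  10  s[10:],s[4:]  5  'abbba'
  11  s[4:],s[19:]  0  ''
  12  s[19:],s[0:]  3  'baa'
  13  s[0:],s[13:]  3  'baa'
  14  s[13:],s[17:]  2  'ba'
  15  s[17:],s[7:]  4  'baba'
  16  s[7:],s[9:]  3  'bab'
  17  s[9:],s[12:]  1  'b'
  18  s[12:],s[16:]  3  'bba'
  19  s[16:],s[6:]  5  'bbaba'
  20  s[6:],s[11:]  2  'bb'
  21  s[11:],s[5:]  4  'bbba'

n(n+1)/2 = 22·23/2 = 253
Σ LCP = 0 + 1 + 2 + 3 + 2 + 4 + 1 + 3 + 2 + 3 + 5 + 0 + 3 + 3 + 2 + 4 + 3 + 1 + 3 + 5 + 2 + 4 = 56
distinct = 253 − 56 = 197

197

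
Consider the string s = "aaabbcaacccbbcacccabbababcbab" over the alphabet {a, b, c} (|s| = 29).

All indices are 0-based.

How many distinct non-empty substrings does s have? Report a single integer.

rank→(start, suffix):
  0 → (0, 'aaabbcaacccbbcacccabbababcbab')
  1 → (1, 'aabbcaacccbbcacccabbababcbab')
  2 → (6, 'aacccbbcacccabbababcbab')
  3 → (27, 'ab')
  4 → (21, 'ababcbab')
  5 → (18, 'abbababcbab')
  6 → (2, 'abbcaacccbbcacccabbababcbab')
  7 → (23, 'abcbab')
  8 → (14, 'acccabbababcbab')
  9 → (7, 'acccbbcacccabbababcbab')
  10 → (28, 'b')
  11 → (26, 'bab')
  12 → (20, 'bababcbab')
  13 → (22, 'babcbab')
  14 → (19, 'bbababcbab')
  15 → (3, 'bbcaacccbbcacccabbababcbab')
  16 → (11, 'bbcacccabbababcbab')
  17 → (4, 'bcaacccbbcacccabbababcbab')
  18 → (12, 'bcacccabbababcbab')
  19 → (24, 'bcbab')
  20 → (5, 'caacccbbcacccabbababcbab')
  21 → (17, 'cabbababcbab')
  22 → (13, 'cacccabbababcbab')
  23 → (25, 'cbab')
  24 → (10, 'cbbcacccabbababcbab')
  25 → (16, 'ccabbababcbab')
  26 → (9, 'ccbbcacccabbababcbab')
  27 → (15, 'cccabbababcbab')
  28 → (8, 'cccbbcacccabbababcbab')

SA = [0, 1, 6, 27, 21, 18, 2, 23, 14, 7, 28, 26, 20, 22, 19, 3, 11, 4, 12, 24, 5, 17, 13, 25, 10, 16, 9, 15, 8]
rank  pair      lcp
   1  s[0:],s[1:]  2  'aa'
   2  s[1:],s[6:]  2  'aa'
   3  s[6:],s[27:]  1  'a'
   4  s[27:],s[21:]  2  'ab'
   5  s[21:],s[18:]  2  'ab'
   6  s[18:],s[2:]  3  'abb'
   7  s[2:],s[23:]  2  'ab'
   8  s[23:],s[14:]  1  'a'
   9  s[14:],s[7:]  4  'accc'
  10  s[7:],s[28:]  0  ''
  11  s[28:],s[26:]  1  'b'
  12  s[26:],s[20:]  3  'bab'
  13  s[20:],s[22:]  3  'bab'
  14  s[22:],s[19:]  1  'b'
  15  s[19:],s[3:]  2  'bb'
  16  s[3:],s[11:]  4  'bbca'
  17  s[11:],s[4:]  1  'b'
  18  s[4:],s[12:]  3  'bca'
  19  s[12:],s[24:]  2  'bc'
  20  s[24:],s[5:]  0  ''
  21  s[5:],s[17:]  2  'ca'
  22  s[17:],s[13:]  2  'ca'
  23  s[13:],s[25:]  1  'c'
  24  s[25:],s[10:]  2  'cb'
  25  s[10:],s[16:]  1  'c'
  26  s[16:],s[9:]  2  'cc'
  27  s[9:],s[15:]  2  'cc'
  28  s[15:],s[8:]  3  'ccc'

n(n+1)/2 = 29·30/2 = 435
Σ LCP = 0 + 2 + 2 + 1 + 2 + 2 + 3 + 2 + 1 + 4 + 0 + 1 + 3 + 3 + 1 + 2 + 4 + 1 + 3 + 2 + 0 + 2 + 2 + 1 + 2 + 1 + 2 + 2 + 3 = 54
distinct = 435 − 54 = 381

381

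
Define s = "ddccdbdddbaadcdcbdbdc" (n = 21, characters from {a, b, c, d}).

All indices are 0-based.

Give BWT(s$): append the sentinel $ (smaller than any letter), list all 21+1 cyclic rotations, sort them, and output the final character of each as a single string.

rank  rotation                last
    0  $ddccdbdddbaadcdcbdbdc  c
    1  aadcdcbdbdc$ddccdbdddb  b
    2  adcdcbdbdc$ddccdbdddba  a
    3  baadcdcbdbdc$ddccdbddd  d
    4  bdbdc$ddccdbdddbaadcdc  c
    5  bdc$ddccdbdddbaadcdcbd  d
    6  bdddbaadcdcbdbdc$ddccd  d
    7  c$ddccdbdddbaadcdcbdbd  d
    8  cbdbdc$ddccdbdddbaadcd  d
    9  ccdbdddbaadcdcbdbdc$dd  d
   10  cdbdddbaadcdcbdbdc$ddc  c
   11  cdcbdbdc$ddccdbdddbaad  d
   12  dbaadcdcbdbdc$ddccdbdd  d
   13  dbdc$ddccdbdddbaadcdcb  b
   14  dbdddbaadcdcbdbdc$ddcc  c
   15  dc$ddccdbdddbaadcdcbdb  b
   16  dcbdbdc$ddccdbdddbaadc  c
   17  dccdbdddbaadcdcbdbdc$d  d
   18  dcdcbdbdc$ddccdbdddbaa  a
   19  ddbaadcdcbdbdc$ddccdbd  d
   20  ddccdbdddbaadcdcbdbdc$  $
   21  dddbaadcdcbdbdc$ddccdb  b

cbadcdddddcddbcbcdad$b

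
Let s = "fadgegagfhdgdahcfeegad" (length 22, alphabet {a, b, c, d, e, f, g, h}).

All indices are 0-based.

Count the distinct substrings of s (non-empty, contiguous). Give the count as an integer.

233

rank | idx | suffix
   0 |  20 | ad
   1 |   1 | adgegagfhdgdahcfeegad
   2 |   6 | agfhdgdahcfeegad
   3 |  13 | ahcfeegad
   4 |  15 | cfeegad
   5 |  21 | d
   6 |  12 | dahcfeegad
   7 |  10 | dgdahcfeegad
   8 |   2 | dgegagfhdgdahcfeegad
   9 |  17 | eegad
  10 |  18 | egad
  11 |   4 | egagfhdgdahcfeegad
  12 |   0 | fadgegagfhdgdahcfeegad
  13 |  16 | feegad
  14 |   8 | fhdgdahcfeegad
  15 |  19 | gad
  16 |   5 | gagfhdgdahcfeegad
  17 |  11 | gdahcfeegad
  18 |   3 | gegagfhdgdahcfeegad
  19 |   7 | gfhdgdahcfeegad
  20 |  14 | hcfeegad
  21 |   9 | hdgdahcfeegad

SA = [20, 1, 6, 13, 15, 21, 12, 10, 2, 17, 18, 4, 0, 16, 8, 19, 5, 11, 3, 7, 14, 9]
rank  pair      lcp
   1  s[20:],s[1:]  2  'ad'
   2  s[1:],s[6:]  1  'a'
   3  s[6:],s[13:]  1  'a'
   4  s[13:],s[15:]  0  ''
   5  s[15:],s[21:]  0  ''
   6  s[21:],s[12:]  1  'd'
   7  s[12:],s[10:]  1  'd'
   8  s[10:],s[2:]  2  'dg'
   9  s[2:],s[17:]  0  ''
  10  s[17:],s[18:]  1  'e'
  11  s[18:],s[4:]  3  'ega'
  12  s[4:],s[0:]  0  ''
  13  s[0:],s[16:]  1  'f'
  14  s[16:],s[8:]  1  'f'
  15  s[8:],s[19:]  0  ''
  16  s[19:],s[5:]  2  'ga'
  17  s[5:],s[11:]  1  'g'
  18  s[11:],s[3:]  1  'g'
  19  s[3:],s[7:]  1  'g'
  20  s[7:],s[14:]  0  ''
  21  s[14:],s[9:]  1  'h'

n(n+1)/2 = 22·23/2 = 253
Σ LCP = 0 + 2 + 1 + 1 + 0 + 0 + 1 + 1 + 2 + 0 + 1 + 3 + 0 + 1 + 1 + 0 + 2 + 1 + 1 + 1 + 0 + 1 = 20
distinct = 253 − 20 = 233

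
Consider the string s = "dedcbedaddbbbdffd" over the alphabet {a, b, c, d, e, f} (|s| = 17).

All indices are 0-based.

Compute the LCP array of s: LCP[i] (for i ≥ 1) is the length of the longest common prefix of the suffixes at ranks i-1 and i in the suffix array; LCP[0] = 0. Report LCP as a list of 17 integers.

[0, 0, 2, 1, 1, 0, 0, 1, 1, 1, 1, 1, 1, 0, 2, 0, 1]

rank | idx | suffix
   0 |   7 | addbbbdffd
   1 |  10 | bbbdffd
   2 |  11 | bbdffd
   3 |  12 | bdffd
   4 |   4 | bedaddbbbdffd
   5 |   3 | cbedaddbbbdffd
   6 |  16 | d
   7 |   6 | daddbbbdffd
   8 |   9 | dbbbdffd
   9 |   2 | dcbedaddbbbdffd
  10 |   8 | ddbbbdffd
  11 |   0 | dedcbedaddbbbdffd
  12 |  13 | dffd
  13 |   5 | edaddbbbdffd
  14 |   1 | edcbedaddbbbdffd
  15 |  15 | fd
  16 |  14 | ffd

SA = [7, 10, 11, 12, 4, 3, 16, 6, 9, 2, 8, 0, 13, 5, 1, 15, 14]
rank  pair      lcp
   1  s[7:],s[10:]  0  ''
   2  s[10:],s[11:]  2  'bb'
   3  s[11:],s[12:]  1  'b'
   4  s[12:],s[4:]  1  'b'
   5  s[4:],s[3:]  0  ''
   6  s[3:],s[16:]  0  ''
   7  s[16:],s[6:]  1  'd'
   8  s[6:],s[9:]  1  'd'
   9  s[9:],s[2:]  1  'd'
  10  s[2:],s[8:]  1  'd'
  11  s[8:],s[0:]  1  'd'
  12  s[0:],s[13:]  1  'd'
  13  s[13:],s[5:]  0  ''
  14  s[5:],s[1:]  2  'ed'
  15  s[1:],s[15:]  0  ''
  16  s[15:],s[14:]  1  'f'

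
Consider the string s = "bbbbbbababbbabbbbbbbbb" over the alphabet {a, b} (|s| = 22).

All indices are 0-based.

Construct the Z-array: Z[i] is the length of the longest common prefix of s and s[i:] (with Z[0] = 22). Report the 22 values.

[22, 5, 4, 3, 2, 1, 0, 1, 0, 3, 2, 1, 0, 6, 6, 6, 6, 5, 4, 3, 2, 1]

Z[0]=22
i=1: i≥r, start 0; Z[1]=5 scan→box=[1,6)
i=2: min(r-i=4, Z[1]=5)=4; Z[2]=4
i=3: min(r-i=3, Z[2]=4)=3; Z[3]=3
i=4: min(r-i=2, Z[3]=3)=2; Z[4]=2
i=5: min(r-i=1, Z[4]=2)=1; Z[5]=1
i=6: i≥r, start 0; Z[6]=0
i=7: i≥r, start 0; Z[7]=1 scan→box=[7,8)
i=8: i≥r, start 0; Z[8]=0
i=9: i≥r, start 0; Z[9]=3 scan→box=[9,12)
i=10: min(r-i=2, Z[1]=5)=2; Z[10]=2
i=11: min(r-i=1, Z[2]=4)=1; Z[11]=1
i=12: i≥r, start 0; Z[12]=0
i=13: i≥r, start 0; Z[13]=6 scan→box=[13,19)
i=14: min(r-i=5, Z[1]=5)=5; Z[14]=6 scan→box=[14,20)
i=15: min(r-i=5, Z[1]=5)=5; Z[15]=6 scan→box=[15,21)
i=16: min(r-i=5, Z[1]=5)=5; Z[16]=6 scan→box=[16,22)
i=17: min(r-i=5, Z[1]=5)=5; Z[17]=5
i=18: min(r-i=4, Z[2]=4)=4; Z[18]=4
i=19: min(r-i=3, Z[3]=3)=3; Z[19]=3
i=20: min(r-i=2, Z[4]=2)=2; Z[20]=2
i=21: min(r-i=1, Z[5]=1)=1; Z[21]=1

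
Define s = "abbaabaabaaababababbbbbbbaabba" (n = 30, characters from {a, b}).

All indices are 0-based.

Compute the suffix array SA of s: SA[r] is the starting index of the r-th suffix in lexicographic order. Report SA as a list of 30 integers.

[29, 9, 6, 3, 10, 25, 7, 4, 11, 13, 15, 26, 0, 17, 28, 8, 5, 2, 24, 12, 14, 16, 27, 1, 23, 22, 21, 20, 19, 18]

rank→(start, suffix):
  0 → (29, 'a')
  1 → (9, 'aaababababbbbbbbaabba')
  2 → (6, 'aabaaababababbbbbbbaabba')
  3 → (3, 'aabaabaaababababbbbbbbaabba')
  4 → (10, 'aababababbbbbbbaabba')
  5 → (25, 'aabba')
  6 → (7, 'abaaababababbbbbbbaabba')
  7 → (4, 'abaabaaababababbbbbbbaabba')
  8 → (11, 'ababababbbbbbbaabba')
  9 → (13, 'abababbbbbbbaabba')
  10 → (15, 'ababbbbbbbaabba')
  11 → (26, 'abba')
  12 → (0, 'abbaabaabaaababababbbbbbbaabba')
  13 → (17, 'abbbbbbbaabba')
  14 → (28, 'ba')
  15 → (8, 'baaababababbbbbbbaabba')
  16 → (5, 'baabaaababababbbbbbbaabba')
  17 → (2, 'baabaabaaababababbbbbbbaabba')
  18 → (24, 'baabba')
  19 → (12, 'babababbbbbbbaabba')
  20 → (14, 'bababbbbbbbaabba')
  21 → (16, 'babbbbbbbaabba')
  22 → (27, 'bba')
  23 → (1, 'bbaabaabaaababababbbbbbbaabba')
  24 → (23, 'bbaabba')
  25 → (22, 'bbbaabba')
  26 → (21, 'bbbbaabba')
  27 → (20, 'bbbbbaabba')
  28 → (19, 'bbbbbbaabba')
  29 → (18, 'bbbbbbbaabba')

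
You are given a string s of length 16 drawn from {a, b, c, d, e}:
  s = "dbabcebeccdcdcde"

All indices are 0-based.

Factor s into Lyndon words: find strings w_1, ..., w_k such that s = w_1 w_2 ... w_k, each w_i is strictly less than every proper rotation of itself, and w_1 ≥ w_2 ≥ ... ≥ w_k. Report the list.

["d", "b", "abcebeccdcdcde"]

emit factor 1: 'd' (i=0, period=1)
emit factor 2: 'b' (i=1, period=1)
emit factor 3: 'abcebeccdcdcde' (i=2, period=14)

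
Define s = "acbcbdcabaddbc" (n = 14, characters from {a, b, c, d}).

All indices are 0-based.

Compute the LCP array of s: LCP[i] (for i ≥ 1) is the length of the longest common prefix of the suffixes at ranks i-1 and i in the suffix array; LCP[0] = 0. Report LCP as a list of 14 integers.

[0, 1, 1, 0, 1, 2, 1, 0, 1, 1, 2, 0, 1, 1]

rank | idx | suffix
   0 |   7 | abaddbc
   1 |   0 | acbcbdcabaddbc
   2 |   9 | addbc
   3 |   8 | baddbc
   4 |  12 | bc
   5 |   2 | bcbdcabaddbc
   6 |   4 | bdcabaddbc
   7 |  13 | c
   8 |   6 | cabaddbc
   9 |   1 | cbcbdcabaddbc
  10 |   3 | cbdcabaddbc
  11 |  11 | dbc
  12 |   5 | dcabaddbc
  13 |  10 | ddbc

SA = [7, 0, 9, 8, 12, 2, 4, 13, 6, 1, 3, 11, 5, 10]
[i] adj suffixes → lcp
  [1] 7/0 → 1 ('a')
  [2] 0/9 → 1 ('a')
  [3] 9/8 → 0 ('')
  [4] 8/12 → 1 ('b')
  [5] 12/2 → 2 ('bc')
  [6] 2/4 → 1 ('b')
  [7] 4/13 → 0 ('')
  [8] 13/6 → 1 ('c')
  [9] 6/1 → 1 ('c')
  [10] 1/3 → 2 ('cb')
  [11] 3/11 → 0 ('')
  [12] 11/5 → 1 ('d')
  [13] 5/10 → 1 ('d')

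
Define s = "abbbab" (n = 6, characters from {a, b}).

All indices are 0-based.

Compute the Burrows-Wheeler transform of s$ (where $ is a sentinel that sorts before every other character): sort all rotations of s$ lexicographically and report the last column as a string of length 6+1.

bb$abba

rank  rotation last
    0  $abbbab  b
    1  ab$abbb  b
    2  abbbab$  $
    3  b$abbba  a
    4  bab$abb  b
    5  bbab$ab  b
    6  bbbab$a  a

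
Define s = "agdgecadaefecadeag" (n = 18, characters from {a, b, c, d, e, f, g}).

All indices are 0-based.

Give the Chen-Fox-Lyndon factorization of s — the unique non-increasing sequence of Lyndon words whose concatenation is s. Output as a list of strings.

["agdgec", "adaefecadeag"]

emit factor 1: 'agdgec' (i=0, period=6)
emit factor 2: 'adaefecadeag' (i=6, period=12)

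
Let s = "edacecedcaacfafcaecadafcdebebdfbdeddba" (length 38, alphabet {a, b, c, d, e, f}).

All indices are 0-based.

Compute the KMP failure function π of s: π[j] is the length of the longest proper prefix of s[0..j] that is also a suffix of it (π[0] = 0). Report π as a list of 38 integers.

π[0] = 0
j=1 s[j]='d': π[1]=0 (border '')
j=2 s[j]='a': π[2]=0 (border '')
j=3 s[j]='c': π[3]=0 (border '')
j=4 s[j]='e': π[4]=1 (border 'e')
j=5 s[j]='c': k: 1→0; π[5]=0 (border '')
j=6 s[j]='e': π[6]=1 (border 'e')
j=7 s[j]='d': π[7]=2 (border 'ed')
j=8 s[j]='c': k: 2→0; π[8]=0 (border '')
j=9 s[j]='a': π[9]=0 (border '')
j=10 s[j]='a': π[10]=0 (border '')
j=11 s[j]='c': π[11]=0 (border '')
j=12 s[j]='f': π[12]=0 (border '')
j=13 s[j]='a': π[13]=0 (border '')
j=14 s[j]='f': π[14]=0 (border '')
j=15 s[j]='c': π[15]=0 (border '')
j=16 s[j]='a': π[16]=0 (border '')
j=17 s[j]='e': π[17]=1 (border 'e')
j=18 s[j]='c': k: 1→0; π[18]=0 (border '')
j=19 s[j]='a': π[19]=0 (border '')
j=20 s[j]='d': π[20]=0 (border '')
j=21 s[j]='a': π[21]=0 (border '')
j=22 s[j]='f': π[22]=0 (border '')
j=23 s[j]='c': π[23]=0 (border '')
j=24 s[j]='d': π[24]=0 (border '')
j=25 s[j]='e': π[25]=1 (border 'e')
j=26 s[j]='b': k: 1→0; π[26]=0 (border '')
j=27 s[j]='e': π[27]=1 (border 'e')
j=28 s[j]='b': k: 1→0; π[28]=0 (border '')
j=29 s[j]='d': π[29]=0 (border '')
j=30 s[j]='f': π[30]=0 (border '')
j=31 s[j]='b': π[31]=0 (border '')
j=32 s[j]='d': π[32]=0 (border '')
j=33 s[j]='e': π[33]=1 (border 'e')
j=34 s[j]='d': π[34]=2 (border 'ed')
j=35 s[j]='d': k: 2→0; π[35]=0 (border '')
j=36 s[j]='b': π[36]=0 (border '')
j=37 s[j]='a': π[37]=0 (border '')

[0, 0, 0, 0, 1, 0, 1, 2, 0, 0, 0, 0, 0, 0, 0, 0, 0, 1, 0, 0, 0, 0, 0, 0, 0, 1, 0, 1, 0, 0, 0, 0, 0, 1, 2, 0, 0, 0]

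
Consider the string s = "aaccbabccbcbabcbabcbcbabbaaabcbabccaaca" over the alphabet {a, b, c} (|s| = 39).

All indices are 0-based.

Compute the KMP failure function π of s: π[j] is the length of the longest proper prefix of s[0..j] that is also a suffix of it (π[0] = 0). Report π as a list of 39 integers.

π[0] = 0
j=1 s[j]='a': π[1]=1 (border 'a')
j=2 s[j]='c': k: 1→0; π[2]=0 (border '')
j=3 s[j]='c': π[3]=0 (border '')
j=4 s[j]='b': π[4]=0 (border '')
j=5 s[j]='a': π[5]=1 (border 'a')
j=6 s[j]='b': k: 1→0; π[6]=0 (border '')
j=7 s[j]='c': π[7]=0 (border '')
j=8 s[j]='c': π[8]=0 (border '')
j=9 s[j]='b': π[9]=0 (border '')
j=10 s[j]='c': π[10]=0 (border '')
j=11 s[j]='b': π[11]=0 (border '')
j=12 s[j]='a': π[12]=1 (border 'a')
j=13 s[j]='b': k: 1→0; π[13]=0 (border '')
j=14 s[j]='c': π[14]=0 (border '')
j=15 s[j]='b': π[15]=0 (border '')
j=16 s[j]='a': π[16]=1 (border 'a')
j=17 s[j]='b': k: 1→0; π[17]=0 (border '')
j=18 s[j]='c': π[18]=0 (border '')
j=19 s[j]='b': π[19]=0 (border '')
j=20 s[j]='c': π[20]=0 (border '')
j=21 s[j]='b': π[21]=0 (border '')
j=22 s[j]='a': π[22]=1 (border 'a')
j=23 s[j]='b': k: 1→0; π[23]=0 (border '')
j=24 s[j]='b': π[24]=0 (border '')
j=25 s[j]='a': π[25]=1 (border 'a')
j=26 s[j]='a': π[26]=2 (border 'aa')
j=27 s[j]='a': k: 2→1; π[27]=2 (border 'aa')
j=28 s[j]='b': k: 2→1→0; π[28]=0 (border '')
j=29 s[j]='c': π[29]=0 (border '')
j=30 s[j]='b': π[30]=0 (border '')
j=31 s[j]='a': π[31]=1 (border 'a')
j=32 s[j]='b': k: 1→0; π[32]=0 (border '')
j=33 s[j]='c': π[33]=0 (border '')
j=34 s[j]='c': π[34]=0 (border '')
j=35 s[j]='a': π[35]=1 (border 'a')
j=36 s[j]='a': π[36]=2 (border 'aa')
j=37 s[j]='c': π[37]=3 (border 'aac')
j=38 s[j]='a': k: 3→0; π[38]=1 (border 'a')

[0, 1, 0, 0, 0, 1, 0, 0, 0, 0, 0, 0, 1, 0, 0, 0, 1, 0, 0, 0, 0, 0, 1, 0, 0, 1, 2, 2, 0, 0, 0, 1, 0, 0, 0, 1, 2, 3, 1]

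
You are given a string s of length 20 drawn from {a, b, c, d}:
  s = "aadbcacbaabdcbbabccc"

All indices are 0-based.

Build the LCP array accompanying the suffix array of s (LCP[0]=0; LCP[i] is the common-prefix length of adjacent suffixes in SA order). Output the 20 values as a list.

[0, 2, 1, 2, 1, 1, 0, 2, 1, 1, 2, 1, 0, 1, 1, 2, 1, 2, 0, 1]

sorted suffixes:
  #0 SA[0]=8  'aabdcbbabccc'
  #1 SA[1]=0  'aadbcacbaabdcbbabccc'
  #2 SA[2]=15  'abccc'
  #3 SA[3]=9  'abdcbbabccc'
  #4 SA[4]=5  'acbaabdcbbabccc'
  #5 SA[5]=1  'adbcacbaabdcbbabccc'
  #6 SA[6]=7  'baabdcbbabccc'
  #7 SA[7]=14  'babccc'
  #8 SA[8]=13  'bbabccc'
  #9 SA[9]=3  'bcacbaabdcbbabccc'
  #10 SA[10]=16  'bccc'
  #11 SA[11]=10  'bdcbbabccc'
  #12 SA[12]=19  'c'
  #13 SA[13]=4  'cacbaabdcbbabccc'
  #14 SA[14]=6  'cbaabdcbbabccc'
  #15 SA[15]=12  'cbbabccc'
  #16 SA[16]=18  'cc'
  #17 SA[17]=17  'ccc'
  #18 SA[18]=2  'dbcacbaabdcbbabccc'
  #19 SA[19]=11  'dcbbabccc'

SA = [8, 0, 15, 9, 5, 1, 7, 14, 13, 3, 16, 10, 19, 4, 6, 12, 18, 17, 2, 11]
[i] adj suffixes → lcp
  [1] 8/0 → 2 ('aa')
  [2] 0/15 → 1 ('a')
  [3] 15/9 → 2 ('ab')
  [4] 9/5 → 1 ('a')
  [5] 5/1 → 1 ('a')
  [6] 1/7 → 0 ('')
  [7] 7/14 → 2 ('ba')
  [8] 14/13 → 1 ('b')
  [9] 13/3 → 1 ('b')
  [10] 3/16 → 2 ('bc')
  [11] 16/10 → 1 ('b')
  [12] 10/19 → 0 ('')
  [13] 19/4 → 1 ('c')
  [14] 4/6 → 1 ('c')
  [15] 6/12 → 2 ('cb')
  [16] 12/18 → 1 ('c')
  [17] 18/17 → 2 ('cc')
  [18] 17/2 → 0 ('')
  [19] 2/11 → 1 ('d')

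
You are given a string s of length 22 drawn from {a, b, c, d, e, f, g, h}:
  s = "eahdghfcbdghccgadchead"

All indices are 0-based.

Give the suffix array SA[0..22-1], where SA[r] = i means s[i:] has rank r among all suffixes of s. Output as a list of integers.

rank→(start, suffix):
  0 → (20, 'ad')
  1 → (15, 'adchead')
  2 → (1, 'ahdghfcbdghccgadchead')
  3 → (8, 'bdghccgadchead')
  4 → (7, 'cbdghccgadchead')
  5 → (12, 'ccgadchead')
  6 → (13, 'cgadchead')
  7 → (17, 'chead')
  8 → (21, 'd')
  9 → (16, 'dchead')
  10 → (9, 'dghccgadchead')
  11 → (3, 'dghfcbdghccgadchead')
  12 → (19, 'ead')
  13 → (0, 'eahdghfcbdghccgadchead')
  14 → (6, 'fcbdghccgadchead')
  15 → (14, 'gadchead')
  16 → (10, 'ghccgadchead')
  17 → (4, 'ghfcbdghccgadchead')
  18 → (11, 'hccgadchead')
  19 → (2, 'hdghfcbdghccgadchead')
  20 → (18, 'head')
  21 → (5, 'hfcbdghccgadchead')

[20, 15, 1, 8, 7, 12, 13, 17, 21, 16, 9, 3, 19, 0, 6, 14, 10, 4, 11, 2, 18, 5]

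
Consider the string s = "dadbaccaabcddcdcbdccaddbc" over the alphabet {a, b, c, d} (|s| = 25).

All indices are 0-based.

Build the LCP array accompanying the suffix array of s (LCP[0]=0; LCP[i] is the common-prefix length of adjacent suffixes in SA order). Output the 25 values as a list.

sorted suffixes:
  #0 SA[0]=7  'aabcddcdcbdccaddbc'
  #1 SA[1]=8  'abcddcdcbdccaddbc'
  #2 SA[2]=4  'accaabcddcdcbdccaddbc'
  #3 SA[3]=1  'adbaccaabcddcdcbdccaddbc'
  #4 SA[4]=20  'addbc'
  #5 SA[5]=3  'baccaabcddcdcbdccaddbc'
  #6 SA[6]=23  'bc'
  #7 SA[7]=9  'bcddcdcbdccaddbc'
  #8 SA[8]=16  'bdccaddbc'
  #9 SA[9]=24  'c'
  #10 SA[10]=6  'caabcddcdcbdccaddbc'
  #11 SA[11]=19  'caddbc'
  #12 SA[12]=15  'cbdccaddbc'
  #13 SA[13]=5  'ccaabcddcdcbdccaddbc'
  #14 SA[14]=18  'ccaddbc'
  #15 SA[15]=13  'cdcbdccaddbc'
  #16 SA[16]=10  'cddcdcbdccaddbc'
  #17 SA[17]=0  'dadbaccaabcddcdcbdccaddbc'
  #18 SA[18]=2  'dbaccaabcddcdcbdccaddbc'
  #19 SA[19]=22  'dbc'
  #20 SA[20]=14  'dcbdccaddbc'
  #21 SA[21]=17  'dccaddbc'
  #22 SA[22]=12  'dcdcbdccaddbc'
  #23 SA[23]=21  'ddbc'
  #24 SA[24]=11  'ddcdcbdccaddbc'

SA = [7, 8, 4, 1, 20, 3, 23, 9, 16, 24, 6, 19, 15, 5, 18, 13, 10, 0, 2, 22, 14, 17, 12, 21, 11]
[i] adj suffixes → lcp
  [1] 7/8 → 1 ('a')
  [2] 8/4 → 1 ('a')
  [3] 4/1 → 1 ('a')
  [4] 1/20 → 2 ('ad')
  [5] 20/3 → 0 ('')
  [6] 3/23 → 1 ('b')
  [7] 23/9 → 2 ('bc')
  [8] 9/16 → 1 ('b')
  [9] 16/24 → 0 ('')
  [10] 24/6 → 1 ('c')
  [11] 6/19 → 2 ('ca')
  [12] 19/15 → 1 ('c')
  [13] 15/5 → 1 ('c')
  [14] 5/18 → 3 ('cca')
  [15] 18/13 → 1 ('c')
  [16] 13/10 → 2 ('cd')
  [17] 10/0 → 0 ('')
  [18] 0/2 → 1 ('d')
  [19] 2/22 → 2 ('db')
  [20] 22/14 → 1 ('d')
  [21] 14/17 → 2 ('dc')
  [22] 17/12 → 2 ('dc')
  [23] 12/21 → 1 ('d')
  [24] 21/11 → 2 ('dd')

[0, 1, 1, 1, 2, 0, 1, 2, 1, 0, 1, 2, 1, 1, 3, 1, 2, 0, 1, 2, 1, 2, 2, 1, 2]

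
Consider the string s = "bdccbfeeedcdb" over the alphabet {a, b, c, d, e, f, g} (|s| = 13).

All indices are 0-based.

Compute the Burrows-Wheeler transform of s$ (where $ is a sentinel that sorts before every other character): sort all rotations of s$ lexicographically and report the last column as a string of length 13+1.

bd$ccddcbeeefb

rank  rotation        last
    0  $bdccbfeeedcdb  b
    1  b$bdccbfeeedcd  d
    2  bdccbfeeedcdb$  $
    3  bfeeedcdb$bdcc  c
    4  cbfeeedcdb$bdc  c
    5  ccbfeeedcdb$bd  d
    6  cdb$bdccbfeeed  d
    7  db$bdccbfeeedc  c
    8  dccbfeeedcdb$b  b
    9  dcdb$bdccbfeee  e
   10  edcdb$bdccbfee  e
   11  eedcdb$bdccbfe  e
   12  eeedcdb$bdccbf  f
   13  feeedcdb$bdccb  b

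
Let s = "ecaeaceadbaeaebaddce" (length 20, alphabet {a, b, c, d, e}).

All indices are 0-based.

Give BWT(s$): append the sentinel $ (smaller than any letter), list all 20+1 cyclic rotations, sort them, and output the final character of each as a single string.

rank  rotation               last
    0  $ecaeaceadbaeaebaddce  e
    1  aceadbaeaebaddce$ecae  e
    2  adbaeaebaddce$ecaeace  e
    3  addce$ecaeaceadbaeaeb  b
    4  aeaceadbaeaebaddce$ec  c
    5  aeaebaddce$ecaeaceadb  b
    6  aebaddce$ecaeaceadbae  e
    7  baddce$ecaeaceadbaeae  e
    8  baeaebaddce$ecaeacead  d
    9  caeaceadbaeaebaddce$e  e
   10  ce$ecaeaceadbaeaebadd  d
   11  ceadbaeaebaddce$ecaea  a
   12  dbaeaebaddce$ecaeacea  a
   13  dce$ecaeaceadbaeaebad  d
   14  ddce$ecaeaceadbaeaeba  a
   15  e$ecaeaceadbaeaebaddc  c
   16  eaceadbaeaebaddce$eca  a
   17  eadbaeaebaddce$ecaeac  c
   18  eaebaddce$ecaeaceadba  a
   19  ebaddce$ecaeaceadbaea  a
   20  ecaeaceadbaeaebaddce$  $

eeebcbeededaadacacaa$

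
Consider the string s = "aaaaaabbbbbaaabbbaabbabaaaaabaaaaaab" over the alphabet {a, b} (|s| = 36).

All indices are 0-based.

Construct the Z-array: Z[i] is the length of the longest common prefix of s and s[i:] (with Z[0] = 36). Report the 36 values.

[36, 5, 4, 3, 2, 1, 0, 0, 0, 0, 0, 3, 2, 1, 0, 0, 0, 2, 1, 0, 0, 1, 0, 5, 4, 3, 2, 1, 0, 7, 5, 4, 3, 2, 1, 0]

Z[0]=36
i=1: i≥r, start 0; Z[1]=5 scan→box=[1,6)
i=2: min(r-i=4, Z[1]=5)=4; Z[2]=4
i=3: min(r-i=3, Z[2]=4)=3; Z[3]=3
i=4: min(r-i=2, Z[3]=3)=2; Z[4]=2
i=5: min(r-i=1, Z[4]=2)=1; Z[5]=1
i=6: i≥r, start 0; Z[6]=0
i=7: i≥r, start 0; Z[7]=0
i=8: i≥r, start 0; Z[8]=0
i=9: i≥r, start 0; Z[9]=0
i=10: i≥r, start 0; Z[10]=0
i=11: i≥r, start 0; Z[11]=3 scan→box=[11,14)
i=12: min(r-i=2, Z[1]=5)=2; Z[12]=2
i=13: min(r-i=1, Z[2]=4)=1; Z[13]=1
i=14: i≥r, start 0; Z[14]=0
i=15: i≥r, start 0; Z[15]=0
i=16: i≥r, start 0; Z[16]=0
i=17: i≥r, start 0; Z[17]=2 scan→box=[17,19)
i=18: min(r-i=1, Z[1]=5)=1; Z[18]=1
i=19: i≥r, start 0; Z[19]=0
i=20: i≥r, start 0; Z[20]=0
i=21: i≥r, start 0; Z[21]=1 scan→box=[21,22)
i=22: i≥r, start 0; Z[22]=0
i=23: i≥r, start 0; Z[23]=5 scan→box=[23,28)
i=24: min(r-i=4, Z[1]=5)=4; Z[24]=4
i=25: min(r-i=3, Z[2]=4)=3; Z[25]=3
i=26: min(r-i=2, Z[3]=3)=2; Z[26]=2
i=27: min(r-i=1, Z[4]=2)=1; Z[27]=1
i=28: i≥r, start 0; Z[28]=0
i=29: i≥r, start 0; Z[29]=7 scan→box=[29,36)
i=30: min(r-i=6, Z[1]=5)=5; Z[30]=5
i=31: min(r-i=5, Z[2]=4)=4; Z[31]=4
i=32: min(r-i=4, Z[3]=3)=3; Z[32]=3
i=33: min(r-i=3, Z[4]=2)=2; Z[33]=2
i=34: min(r-i=2, Z[5]=1)=1; Z[34]=1
i=35: min(r-i=1, Z[6]=0)=0; Z[35]=0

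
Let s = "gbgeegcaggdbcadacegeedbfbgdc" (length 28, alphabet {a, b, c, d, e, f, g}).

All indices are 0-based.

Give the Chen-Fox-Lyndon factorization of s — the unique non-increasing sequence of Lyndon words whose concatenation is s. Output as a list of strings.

emit factor 1: 'g' (i=0, period=1)
emit factor 2: 'bgeegc' (i=1, period=6)
emit factor 3: 'aggdbc' (i=7, period=6)
emit factor 4: 'ad' (i=13, period=2)
emit factor 5: 'acegeedbfbgdc' (i=15, period=13)

["g", "bgeegc", "aggdbc", "ad", "acegeedbfbgdc"]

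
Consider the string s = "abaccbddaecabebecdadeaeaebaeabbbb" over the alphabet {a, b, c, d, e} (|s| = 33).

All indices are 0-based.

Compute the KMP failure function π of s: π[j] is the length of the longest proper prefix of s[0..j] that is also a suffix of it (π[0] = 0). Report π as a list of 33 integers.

[0, 0, 1, 0, 0, 0, 0, 0, 1, 0, 0, 1, 2, 0, 0, 0, 0, 0, 1, 0, 0, 1, 0, 1, 0, 0, 1, 0, 1, 2, 0, 0, 0]

π[0] = 0
j=1 s[j]='b': π[1]=0 (border '')
j=2 s[j]='a': π[2]=1 (border 'a')
j=3 s[j]='c': k: 1→0; π[3]=0 (border '')
j=4 s[j]='c': π[4]=0 (border '')
j=5 s[j]='b': π[5]=0 (border '')
j=6 s[j]='d': π[6]=0 (border '')
j=7 s[j]='d': π[7]=0 (border '')
j=8 s[j]='a': π[8]=1 (border 'a')
j=9 s[j]='e': k: 1→0; π[9]=0 (border '')
j=10 s[j]='c': π[10]=0 (border '')
j=11 s[j]='a': π[11]=1 (border 'a')
j=12 s[j]='b': π[12]=2 (border 'ab')
j=13 s[j]='e': k: 2→0; π[13]=0 (border '')
j=14 s[j]='b': π[14]=0 (border '')
j=15 s[j]='e': π[15]=0 (border '')
j=16 s[j]='c': π[16]=0 (border '')
j=17 s[j]='d': π[17]=0 (border '')
j=18 s[j]='a': π[18]=1 (border 'a')
j=19 s[j]='d': k: 1→0; π[19]=0 (border '')
j=20 s[j]='e': π[20]=0 (border '')
j=21 s[j]='a': π[21]=1 (border 'a')
j=22 s[j]='e': k: 1→0; π[22]=0 (border '')
j=23 s[j]='a': π[23]=1 (border 'a')
j=24 s[j]='e': k: 1→0; π[24]=0 (border '')
j=25 s[j]='b': π[25]=0 (border '')
j=26 s[j]='a': π[26]=1 (border 'a')
j=27 s[j]='e': k: 1→0; π[27]=0 (border '')
j=28 s[j]='a': π[28]=1 (border 'a')
j=29 s[j]='b': π[29]=2 (border 'ab')
j=30 s[j]='b': k: 2→0; π[30]=0 (border '')
j=31 s[j]='b': π[31]=0 (border '')
j=32 s[j]='b': π[32]=0 (border '')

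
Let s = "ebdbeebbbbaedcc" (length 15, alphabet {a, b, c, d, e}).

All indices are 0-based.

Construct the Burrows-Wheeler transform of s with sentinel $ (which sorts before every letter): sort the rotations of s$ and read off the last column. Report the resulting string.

cbbbbeedcdbee$ab

rank  rotation          last
    0  $ebdbeebbbbaedcc  c
    1  aedcc$ebdbeebbbb  b
    2  baedcc$ebdbeebbb  b
    3  bbaedcc$ebdbeebb  b
    4  bbbaedcc$ebdbeeb  b
    5  bbbbaedcc$ebdbee  e
    6  bdbeebbbbaedcc$e  e
    7  beebbbbaedcc$ebd  d
    8  c$ebdbeebbbbaedc  c
    9  cc$ebdbeebbbbaed  d
   10  dbeebbbbaedcc$eb  b
   11  dcc$ebdbeebbbbae  e
   12  ebbbbaedcc$ebdbe  e
   13  ebdbeebbbbaedcc$  $
   14  edcc$ebdbeebbbba  a
   15  eebbbbaedcc$ebdb  b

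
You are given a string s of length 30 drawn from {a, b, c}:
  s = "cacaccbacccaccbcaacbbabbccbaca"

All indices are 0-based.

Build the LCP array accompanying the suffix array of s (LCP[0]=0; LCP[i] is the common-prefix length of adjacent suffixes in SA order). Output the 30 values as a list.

rank→(start, suffix):
  0 → (29, 'a')
  1 → (16, 'aacbbabbccbaca')
  2 → (21, 'abbccbaca')
  3 → (27, 'aca')
  4 → (1, 'acaccbacccaccbcaacbbabbccbaca')
  5 → (17, 'acbbabbccbaca')
  6 → (3, 'accbacccaccbcaacbbabbccbaca')
  7 → (11, 'accbcaacbbabbccbaca')
  8 → (7, 'acccaccbcaacbbabbccbaca')
  9 → (20, 'babbccbaca')
  10 → (26, 'baca')
  11 → (6, 'bacccaccbcaacbbabbccbaca')
  12 → (19, 'bbabbccbaca')
  13 → (22, 'bbccbaca')
  14 → (14, 'bcaacbbabbccbaca')
  15 → (23, 'bccbaca')
  16 → (28, 'ca')
  17 → (15, 'caacbbabbccbaca')
  18 → (0, 'cacaccbacccaccbcaacbbabbccbaca')
  19 → (2, 'caccbacccaccbcaacbbabbccbaca')
  20 → (10, 'caccbcaacbbabbccbaca')
  21 → (25, 'cbaca')
  22 → (5, 'cbacccaccbcaacbbabbccbaca')
  23 → (18, 'cbbabbccbaca')
  24 → (13, 'cbcaacbbabbccbaca')
  25 → (9, 'ccaccbcaacbbabbccbaca')
  26 → (24, 'ccbaca')
  27 → (4, 'ccbacccaccbcaacbbabbccbaca')
  28 → (12, 'ccbcaacbbabbccbaca')
  29 → (8, 'cccaccbcaacbbabbccbaca')

SA = [29, 16, 21, 27, 1, 17, 3, 11, 7, 20, 26, 6, 19, 22, 14, 23, 28, 15, 0, 2, 10, 25, 5, 18, 13, 9, 24, 4, 12, 8]
[i] adj suffixes → lcp
  [1] 29/16 → 1 ('a')
  [2] 16/21 → 1 ('a')
  [3] 21/27 → 1 ('a')
  [4] 27/1 → 3 ('aca')
  [5] 1/17 → 2 ('ac')
  [6] 17/3 → 2 ('ac')
  [7] 3/11 → 4 ('accb')
  [8] 11/7 → 3 ('acc')
  [9] 7/20 → 0 ('')
  [10] 20/26 → 2 ('ba')
  [11] 26/6 → 3 ('bac')
  [12] 6/19 → 1 ('b')
  [13] 19/22 → 2 ('bb')
  [14] 22/14 → 1 ('b')
  [15] 14/23 → 2 ('bc')
  [16] 23/28 → 0 ('')
  [17] 28/15 → 2 ('ca')
  [18] 15/0 → 2 ('ca')
  [19] 0/2 → 3 ('cac')
  [20] 2/10 → 5 ('caccb')
  [21] 10/25 → 1 ('c')
  [22] 25/5 → 4 ('cbac')
  [23] 5/18 → 2 ('cb')
  [24] 18/13 → 2 ('cb')
  [25] 13/9 → 1 ('c')
  [26] 9/24 → 2 ('cc')
  [27] 24/4 → 5 ('ccbac')
  [28] 4/12 → 3 ('ccb')
  [29] 12/8 → 2 ('cc')

[0, 1, 1, 1, 3, 2, 2, 4, 3, 0, 2, 3, 1, 2, 1, 2, 0, 2, 2, 3, 5, 1, 4, 2, 2, 1, 2, 5, 3, 2]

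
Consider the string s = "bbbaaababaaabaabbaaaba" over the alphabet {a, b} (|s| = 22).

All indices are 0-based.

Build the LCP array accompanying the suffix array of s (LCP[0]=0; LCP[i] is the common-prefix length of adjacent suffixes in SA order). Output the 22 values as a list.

rank | idx | suffix
   0 |  21 | a
   1 |  17 | aaaba
   2 |   9 | aaabaabbaaaba
   3 |   3 | aaababaaabaabbaaaba
   4 |  18 | aaba
   5 |  10 | aabaabbaaaba
   6 |   4 | aababaaabaabbaaaba
   7 |  13 | aabbaaaba
   8 |  19 | aba
   9 |   7 | abaaabaabbaaaba
  10 |  11 | abaabbaaaba
  11 |   5 | ababaaabaabbaaaba
  12 |  14 | abbaaaba
  13 |  20 | ba
  14 |  16 | baaaba
  15 |   8 | baaabaabbaaaba
  16 |   2 | baaababaaabaabbaaaba
  17 |  12 | baabbaaaba
  18 |   6 | babaaabaabbaaaba
  19 |  15 | bbaaaba
  20 |   1 | bbaaababaaabaabbaaaba
  21 |   0 | bbbaaababaaabaabbaaaba

SA = [21, 17, 9, 3, 18, 10, 4, 13, 19, 7, 11, 5, 14, 20, 16, 8, 2, 12, 6, 15, 1, 0]
[i] adj suffixes → lcp
  [1] 21/17 → 1 ('a')
  [2] 17/9 → 5 ('aaaba')
  [3] 9/3 → 5 ('aaaba')
  [4] 3/18 → 2 ('aa')
  [5] 18/10 → 4 ('aaba')
  [6] 10/4 → 4 ('aaba')
  [7] 4/13 → 3 ('aab')
  [8] 13/19 → 1 ('a')
  [9] 19/7 → 3 ('aba')
  [10] 7/11 → 4 ('abaa')
  [11] 11/5 → 3 ('aba')
  [12] 5/14 → 2 ('ab')
  [13] 14/20 → 0 ('')
  [14] 20/16 → 2 ('ba')
  [15] 16/8 → 6 ('baaaba')
  [16] 8/2 → 6 ('baaaba')
  [17] 2/12 → 3 ('baa')
  [18] 12/6 → 2 ('ba')
  [19] 6/15 → 1 ('b')
  [20] 15/1 → 7 ('bbaaaba')
  [21] 1/0 → 2 ('bb')

[0, 1, 5, 5, 2, 4, 4, 3, 1, 3, 4, 3, 2, 0, 2, 6, 6, 3, 2, 1, 7, 2]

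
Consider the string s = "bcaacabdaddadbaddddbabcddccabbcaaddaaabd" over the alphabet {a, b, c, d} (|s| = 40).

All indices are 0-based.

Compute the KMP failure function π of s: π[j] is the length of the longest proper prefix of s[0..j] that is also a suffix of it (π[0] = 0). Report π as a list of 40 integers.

[0, 0, 0, 0, 0, 0, 1, 0, 0, 0, 0, 0, 0, 1, 0, 0, 0, 0, 0, 1, 0, 1, 2, 0, 0, 0, 0, 0, 1, 1, 2, 3, 4, 0, 0, 0, 0, 0, 1, 0]

π[0] = 0
j=1 s[j]='c': π[1]=0 (border '')
j=2 s[j]='a': π[2]=0 (border '')
j=3 s[j]='a': π[3]=0 (border '')
j=4 s[j]='c': π[4]=0 (border '')
j=5 s[j]='a': π[5]=0 (border '')
j=6 s[j]='b': π[6]=1 (border 'b')
j=7 s[j]='d': k: 1→0; π[7]=0 (border '')
j=8 s[j]='a': π[8]=0 (border '')
j=9 s[j]='d': π[9]=0 (border '')
j=10 s[j]='d': π[10]=0 (border '')
j=11 s[j]='a': π[11]=0 (border '')
j=12 s[j]='d': π[12]=0 (border '')
j=13 s[j]='b': π[13]=1 (border 'b')
j=14 s[j]='a': k: 1→0; π[14]=0 (border '')
j=15 s[j]='d': π[15]=0 (border '')
j=16 s[j]='d': π[16]=0 (border '')
j=17 s[j]='d': π[17]=0 (border '')
j=18 s[j]='d': π[18]=0 (border '')
j=19 s[j]='b': π[19]=1 (border 'b')
j=20 s[j]='a': k: 1→0; π[20]=0 (border '')
j=21 s[j]='b': π[21]=1 (border 'b')
j=22 s[j]='c': π[22]=2 (border 'bc')
j=23 s[j]='d': k: 2→0; π[23]=0 (border '')
j=24 s[j]='d': π[24]=0 (border '')
j=25 s[j]='c': π[25]=0 (border '')
j=26 s[j]='c': π[26]=0 (border '')
j=27 s[j]='a': π[27]=0 (border '')
j=28 s[j]='b': π[28]=1 (border 'b')
j=29 s[j]='b': k: 1→0; π[29]=1 (border 'b')
j=30 s[j]='c': π[30]=2 (border 'bc')
j=31 s[j]='a': π[31]=3 (border 'bca')
j=32 s[j]='a': π[32]=4 (border 'bcaa')
j=33 s[j]='d': k: 4→0; π[33]=0 (border '')
j=34 s[j]='d': π[34]=0 (border '')
j=35 s[j]='a': π[35]=0 (border '')
j=36 s[j]='a': π[36]=0 (border '')
j=37 s[j]='a': π[37]=0 (border '')
j=38 s[j]='b': π[38]=1 (border 'b')
j=39 s[j]='d': k: 1→0; π[39]=0 (border '')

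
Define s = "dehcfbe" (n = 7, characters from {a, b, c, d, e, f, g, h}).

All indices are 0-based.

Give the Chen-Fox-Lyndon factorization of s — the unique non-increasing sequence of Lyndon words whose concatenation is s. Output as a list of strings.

["deh", "cf", "be"]

emit factor 1: 'deh' (i=0, period=3)
emit factor 2: 'cf' (i=3, period=2)
emit factor 3: 'be' (i=5, period=2)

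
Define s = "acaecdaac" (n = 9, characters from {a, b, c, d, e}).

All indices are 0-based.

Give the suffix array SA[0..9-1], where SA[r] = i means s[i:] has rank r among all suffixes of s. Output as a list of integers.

[6, 7, 0, 2, 8, 1, 4, 5, 3]

rank→(start, suffix):
  0 → (6, 'aac')
  1 → (7, 'ac')
  2 → (0, 'acaecdaac')
  3 → (2, 'aecdaac')
  4 → (8, 'c')
  5 → (1, 'caecdaac')
  6 → (4, 'cdaac')
  7 → (5, 'daac')
  8 → (3, 'ecdaac')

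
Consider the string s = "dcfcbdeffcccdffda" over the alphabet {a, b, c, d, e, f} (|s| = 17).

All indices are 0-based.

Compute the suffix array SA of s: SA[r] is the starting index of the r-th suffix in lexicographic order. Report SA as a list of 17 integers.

rank | idx | suffix
   0 |  16 | a
   1 |   4 | bdeffcccdffda
   2 |   3 | cbdeffcccdffda
   3 |   9 | cccdffda
   4 |  10 | ccdffda
   5 |  11 | cdffda
   6 |   1 | cfcbdeffcccdffda
   7 |  15 | da
   8 |   0 | dcfcbdeffcccdffda
   9 |   5 | deffcccdffda
  10 |  12 | dffda
  11 |   6 | effcccdffda
  12 |   2 | fcbdeffcccdffda
  13 |   8 | fcccdffda
  14 |  14 | fda
  15 |   7 | ffcccdffda
  16 |  13 | ffda

[16, 4, 3, 9, 10, 11, 1, 15, 0, 5, 12, 6, 2, 8, 14, 7, 13]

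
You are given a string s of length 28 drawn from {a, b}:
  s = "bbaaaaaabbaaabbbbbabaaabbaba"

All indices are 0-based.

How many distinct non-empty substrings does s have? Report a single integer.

rank | idx | suffix
   0 |  27 | a
   1 |   2 | aaaaaabbaaabbbbbabaaabbaba
   2 |   3 | aaaaabbaaabbbbbabaaabbaba
   3 |   4 | aaaabbaaabbbbbabaaabbaba
   4 |   5 | aaabbaaabbbbbabaaabbaba
   5 |  20 | aaabbaba
   6 |  10 | aaabbbbbabaaabbaba
   7 |   6 | aabbaaabbbbbabaaabbaba
   8 |  21 | aabbaba
   9 |  11 | aabbbbbabaaabbaba
  10 |  25 | aba
  11 |  18 | abaaabbaba
  12 |   7 | abbaaabbbbbabaaabbaba
  13 |  22 | abbaba
  14 |  12 | abbbbbabaaabbaba
  15 |  26 | ba
  16 |   1 | baaaaaabbaaabbbbbabaaabbaba
  17 |  19 | baaabbaba
  18 |   9 | baaabbbbbabaaabbaba
  19 |  24 | baba
  20 |  17 | babaaabbaba
  21 |   0 | bbaaaaaabbaaabbbbbabaaabbaba
  22 |   8 | bbaaabbbbbabaaabbaba
  23 |  23 | bbaba
  24 |  16 | bbabaaabbaba
  25 |  15 | bbbabaaabbaba
  26 |  14 | bbbbabaaabbaba
  27 |  13 | bbbbbabaaabbaba

SA = [27, 2, 3, 4, 5, 20, 10, 6, 21, 11, 25, 18, 7, 22, 12, 26, 1, 19, 9, 24, 17, 0, 8, 23, 16, 15, 14, 13]
i: (SA[i-1],SA[i]) lcp shared
  1: (27,2) 1 'a'
  2: (2,3) 5 'aaaaa'
  3: (3,4) 4 'aaaa'
  4: (4,5) 3 'aaa'
  5: (5,20) 6 'aaabba'
  6: (20,10) 5 'aaabb'
  7: (10,6) 2 'aa'
  8: (6,21) 5 'aabba'
  9: (21,11) 4 'aabb'
  10: (11,25) 1 'a'
  11: (25,18) 3 'aba'
  12: (18,7) 2 'ab'
  13: (7,22) 4 'abba'
  14: (22,12) 3 'abb'
  15: (12,26) 0 ''
  16: (26,1) 2 'ba'
  17: (1,19) 4 'baaa'
  18: (19,9) 6 'baaabb'
  19: (9,24) 2 'ba'
  20: (24,17) 4 'baba'
  21: (17,0) 1 'b'
  22: (0,8) 5 'bbaaa'
  23: (8,23) 3 'bba'
  24: (23,16) 5 'bbaba'
  25: (16,15) 2 'bb'
  26: (15,14) 3 'bbb'
  27: (14,13) 4 'bbbb'

n(n+1)/2 = 28·29/2 = 406
Σ LCP = 0 + 1 + 5 + 4 + 3 + 6 + 5 + 2 + 5 + 4 + 1 + 3 + 2 + 4 + 3 + 0 + 2 + 4 + 6 + 2 + 4 + 1 + 5 + 3 + 5 + 2 + 3 + 4 = 89
distinct = 406 − 89 = 317

317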